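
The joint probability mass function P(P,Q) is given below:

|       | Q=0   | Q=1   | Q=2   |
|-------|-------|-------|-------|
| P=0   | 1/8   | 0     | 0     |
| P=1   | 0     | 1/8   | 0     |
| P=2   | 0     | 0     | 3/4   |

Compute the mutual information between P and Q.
Marginal P(P) (row sums):
  P(P=0) = 1/8 + 0 + 0 = 1/8
  P(P=1) = 0 + 1/8 + 0 = 1/8
  P(P=2) = 0 + 0 + 3/4 = 3/4
Marginal P(Q) (column sums):
  P(Q=0) = 1/8 + 0 + 0 = 1/8
  P(Q=1) = 0 + 1/8 + 0 = 1/8
  P(Q=2) = 0 + 0 + 3/4 = 3/4

H(P) = -[(1/8)·log₂(1/8) + (1/8)·log₂(1/8) + (3/4)·log₂(3/4)]
  = 0.3750 + 0.3750 + 0.3113
  = 1.0613 bits
H(Q) = -[(1/8)·log₂(1/8) + (1/8)·log₂(1/8) + (3/4)·log₂(3/4)]
  = 0.3750 + 0.3750 + 0.3113
  = 1.0613 bits
H(P,Q) = -[(1/8)·log₂(1/8) + (1/8)·log₂(1/8) + (3/4)·log₂(3/4)]
  = 0.3750 + 0.3750 + 0.3113
  = 1.0613 bits

I(P;Q) = H(P) + H(Q) - H(P,Q)
  = 1.0613 + 1.0613 - 1.0613
  = 1.0613 bits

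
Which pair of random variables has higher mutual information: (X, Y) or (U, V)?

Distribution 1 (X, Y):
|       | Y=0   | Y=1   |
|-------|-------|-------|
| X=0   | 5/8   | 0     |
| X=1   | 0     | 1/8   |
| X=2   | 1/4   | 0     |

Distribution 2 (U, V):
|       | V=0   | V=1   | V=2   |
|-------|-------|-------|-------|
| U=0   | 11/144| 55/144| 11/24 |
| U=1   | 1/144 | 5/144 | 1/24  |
Distribution 1 (X, Y):
Marginal P(X) (row sums):
  P(X=0) = 5/8 + 0 = 5/8
  P(X=1) = 0 + 1/8 = 1/8
  P(X=2) = 1/4 + 0 = 1/4
Marginal P(Y) (column sums):
  P(Y=0) = 5/8 + 0 + 1/4 = 7/8
  P(Y=1) = 0 + 1/8 + 0 = 1/8

H(X) = -[(5/8)·log₂(5/8) + (1/8)·log₂(1/8) + (1/4)·log₂(1/4)]
  = 0.4238 + 0.3750 + 0.5000
  = 1.2988 bits
H(Y) = -[(7/8)·log₂(7/8) + (1/8)·log₂(1/8)]
  = 0.1686 + 0.3750
  = 0.5436 bits
H(X,Y) = -[(5/8)·log₂(5/8) + (1/8)·log₂(1/8) + (1/4)·log₂(1/4)]
  = 0.4238 + 0.3750 + 0.5000
  = 1.2988 bits

I(X;Y) = H(X) + H(Y) - H(X,Y)
  = 1.2988 + 0.5436 - 1.2988
  = 0.5436 bits

Distribution 2 (U, V):
Marginal P(U) (row sums):
  P(U=0) = 11/144 + 55/144 + 11/24 = 11/12
  P(U=1) = 1/144 + 5/144 + 1/24 = 1/12
Marginal P(V) (column sums):
  P(V=0) = 11/144 + 1/144 = 1/12
  P(V=1) = 55/144 + 5/144 = 5/12
  P(V=2) = 11/24 + 1/24 = 1/2

H(U) = -[(11/12)·log₂(11/12) + (1/12)·log₂(1/12)]
  = 0.1151 + 0.2987
  = 0.4138 bits
H(V) = -[(1/12)·log₂(1/12) + (5/12)·log₂(5/12) + (1/2)·log₂(1/2)]
  = 0.2987 + 0.5263 + 0.5000
  = 1.3250 bits
H(U,V) = -[(11/144)·log₂(11/144) + (55/144)·log₂(55/144) + (11/24)·log₂(11/24) + (1/144)·log₂(1/144) + (5/144)·log₂(5/144) + (1/24)·log₂(1/24)]
  = 0.2834 + 0.5304 + 0.5159 + 0.0498 + 0.1683 + 0.1910
  = 1.7388 bits

I(U;V) = H(U) + H(V) - H(U,V)
  = 0.4138 + 1.3250 - 1.7388
  = 0.0000 bits

I(X;Y) = 0.5436 bits > I(U;V) = 0.0000 bits, so (X, Y) has the higher mutual information (stronger dependence).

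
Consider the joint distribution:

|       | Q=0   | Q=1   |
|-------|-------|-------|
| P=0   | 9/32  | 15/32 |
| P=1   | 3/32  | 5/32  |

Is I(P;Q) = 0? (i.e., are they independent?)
Marginal P(P) (row sums):
  P(P=0) = 9/32 + 15/32 = 3/4
  P(P=1) = 3/32 + 5/32 = 1/4
Marginal P(Q) (column sums):
  P(Q=0) = 9/32 + 3/32 = 3/8
  P(Q=1) = 15/32 + 5/32 = 5/8

P and Q are independent iff P(P=i,Q=j) = P(P=i)·P(Q=j) for every cell.
  P(P=0)·P(Q=0) = 3/4 × 3/8 = 9/32 = P(P=0,Q=0) ✓
  P(P=0)·P(Q=1) = 3/4 × 5/8 = 15/32 = P(P=0,Q=1) ✓
  P(P=1)·P(Q=0) = 1/4 × 3/8 = 3/32 = P(P=1,Q=0) ✓
  P(P=1)·P(Q=1) = 1/4 × 5/8 = 5/32 = P(P=1,Q=1) ✓

Yes, P and Q are independent: every cell factors, so I(P;Q) = 0 bits.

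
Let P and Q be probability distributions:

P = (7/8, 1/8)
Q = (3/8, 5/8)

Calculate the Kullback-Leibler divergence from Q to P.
D(P||Q) = Σ P(i) log₂(P(i)/Q(i))
  i=0: (7/8) × log₂((7/8)/(3/8)) = (7/8) × log₂(7/3) = 1.0696
  i=1: (1/8) × log₂((1/8)/(5/8)) = (1/8) × log₂(1/5) = -0.2902
D(P||Q) = 1.0696 - 0.2902
  = 0.7794 bits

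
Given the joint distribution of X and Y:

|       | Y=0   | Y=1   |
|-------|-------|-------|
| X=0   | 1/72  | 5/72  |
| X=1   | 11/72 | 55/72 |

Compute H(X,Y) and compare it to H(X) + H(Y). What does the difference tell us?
Marginal P(X) (row sums):
  P(X=0) = 1/72 + 5/72 = 1/12
  P(X=1) = 11/72 + 55/72 = 11/12
Marginal P(Y) (column sums):
  P(Y=0) = 1/72 + 11/72 = 1/6
  P(Y=1) = 5/72 + 55/72 = 5/6

H(X,Y) = -[(1/72)·log₂(1/72) + (5/72)·log₂(5/72) + (11/72)·log₂(11/72) + (55/72)·log₂(55/72)]
  = 0.0857 + 0.2672 + 0.4141 + 0.2968
  = 1.0638 bits
H(X) = -[(1/12)·log₂(1/12) + (11/12)·log₂(11/12)]
  = 0.2987 + 0.1151
  = 0.4138 bits
H(Y) = -[(1/6)·log₂(1/6) + (5/6)·log₂(5/6)]
  = 0.4308 + 0.2192
  = 0.6500 bits

H(X) + H(Y) = 0.4138 + 0.6500 = 1.0638 bits
Difference: H(X) + H(Y) - H(X,Y) = 1.0638 - 1.0638 = 0.0000 bits = I(X;Y)

The difference is the mutual information; it is 0 here, so X and Y are independent (the joint entropy equals the sum of the marginal entropies).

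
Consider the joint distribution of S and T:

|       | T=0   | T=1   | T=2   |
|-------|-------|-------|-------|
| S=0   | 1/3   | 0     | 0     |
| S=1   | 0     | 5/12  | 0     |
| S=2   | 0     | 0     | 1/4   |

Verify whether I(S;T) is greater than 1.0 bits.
Marginal P(S) (row sums):
  P(S=0) = 1/3 + 0 + 0 = 1/3
  P(S=1) = 0 + 5/12 + 0 = 5/12
  P(S=2) = 0 + 0 + 1/4 = 1/4
Marginal P(T) (column sums):
  P(T=0) = 1/3 + 0 + 0 = 1/3
  P(T=1) = 0 + 5/12 + 0 = 5/12
  P(T=2) = 0 + 0 + 1/4 = 1/4

H(S) = -[(1/3)·log₂(1/3) + (5/12)·log₂(5/12) + (1/4)·log₂(1/4)]
  = 0.5283 + 0.5263 + 0.5000
  = 1.5546 bits
H(T) = -[(1/3)·log₂(1/3) + (5/12)·log₂(5/12) + (1/4)·log₂(1/4)]
  = 0.5283 + 0.5263 + 0.5000
  = 1.5546 bits
H(S,T) = -[(1/3)·log₂(1/3) + (5/12)·log₂(5/12) + (1/4)·log₂(1/4)]
  = 0.5283 + 0.5263 + 0.5000
  = 1.5546 bits

I(S;T) = H(S) + H(T) - H(S,T)
  = 1.5546 + 1.5546 - 1.5546
  = 1.5546 bits

Yes. I(S;T) = 1.5546 bits, which is > 1.0 bits.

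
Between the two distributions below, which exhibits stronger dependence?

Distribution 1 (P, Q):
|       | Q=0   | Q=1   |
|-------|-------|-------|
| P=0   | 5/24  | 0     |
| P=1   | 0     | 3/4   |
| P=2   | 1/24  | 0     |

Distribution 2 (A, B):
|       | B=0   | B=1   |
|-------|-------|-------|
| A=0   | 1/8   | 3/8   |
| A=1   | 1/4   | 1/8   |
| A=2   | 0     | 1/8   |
Distribution 1 (P, Q):
Marginal P(P) (row sums):
  P(P=0) = 5/24 + 0 = 5/24
  P(P=1) = 0 + 3/4 = 3/4
  P(P=2) = 1/24 + 0 = 1/24
Marginal P(Q) (column sums):
  P(Q=0) = 5/24 + 0 + 1/24 = 1/4
  P(Q=1) = 0 + 3/4 + 0 = 3/4

H(P) = -[(5/24)·log₂(5/24) + (3/4)·log₂(3/4) + (1/24)·log₂(1/24)]
  = 0.4715 + 0.3113 + 0.1910
  = 0.9738 bits
H(Q) = -[(1/4)·log₂(1/4) + (3/4)·log₂(3/4)]
  = 0.5000 + 0.3113
  = 0.8113 bits
H(P,Q) = -[(5/24)·log₂(5/24) + (3/4)·log₂(3/4) + (1/24)·log₂(1/24)]
  = 0.4715 + 0.3113 + 0.1910
  = 0.9738 bits

I(P;Q) = H(P) + H(Q) - H(P,Q)
  = 0.9738 + 0.8113 - 0.9738
  = 0.8113 bits

Distribution 2 (A, B):
Marginal P(A) (row sums):
  P(A=0) = 1/8 + 3/8 = 1/2
  P(A=1) = 1/4 + 1/8 = 3/8
  P(A=2) = 0 + 1/8 = 1/8
Marginal P(B) (column sums):
  P(B=0) = 1/8 + 1/4 + 0 = 3/8
  P(B=1) = 3/8 + 1/8 + 1/8 = 5/8

H(A) = -[(1/2)·log₂(1/2) + (3/8)·log₂(3/8) + (1/8)·log₂(1/8)]
  = 0.5000 + 0.5306 + 0.3750
  = 1.4056 bits
H(B) = -[(3/8)·log₂(3/8) + (5/8)·log₂(5/8)]
  = 0.5306 + 0.4238
  = 0.9544 bits
H(A,B) = -[(1/8)·log₂(1/8) + (3/8)·log₂(3/8) + (1/4)·log₂(1/4) + (1/8)·log₂(1/8) + (1/8)·log₂(1/8)]
  = 0.3750 + 0.5306 + 0.5000 + 0.3750 + 0.3750
  = 2.1556 bits

I(A;B) = H(A) + H(B) - H(A,B)
  = 1.4056 + 0.9544 - 2.1556
  = 0.2044 bits

I(P;Q) = 0.8113 bits > I(A;B) = 0.2044 bits, so (P, Q) has the higher mutual information (stronger dependence).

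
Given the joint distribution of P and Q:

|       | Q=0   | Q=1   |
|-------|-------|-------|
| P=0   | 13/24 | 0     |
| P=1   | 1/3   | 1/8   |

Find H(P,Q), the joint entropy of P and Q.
H(P,Q) = -Σ P(P,Q) log₂ P(P,Q), summed over the non-zero cells:
H(P,Q) = -[(13/24)·log₂(13/24) + (1/3)·log₂(1/3) + (1/8)·log₂(1/8)]
  = 0.4791 + 0.5283 + 0.3750
  = 1.3824 bits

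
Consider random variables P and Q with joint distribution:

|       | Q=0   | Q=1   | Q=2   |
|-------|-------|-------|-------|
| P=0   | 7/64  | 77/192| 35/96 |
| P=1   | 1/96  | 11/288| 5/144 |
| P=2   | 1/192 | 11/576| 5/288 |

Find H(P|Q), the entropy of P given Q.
Marginal P(Q) (column sums):
  P(Q=0) = 7/64 + 1/96 + 1/192 = 1/8
  P(Q=1) = 77/192 + 11/288 + 11/576 = 11/24
  P(Q=2) = 35/96 + 5/144 + 5/288 = 5/12

H(P|Q) = -Σ P(P,Q)·log₂ P(P|Q), where P(P|Q) = P(P,Q) / P(Q)
  (P=0,Q=0): P(P|Q) = (7/64)/(1/8) = 7/8;  -(7/64)·log₂(7/8) = 0.0211
  (P=0,Q=1): P(P|Q) = (77/192)/(11/24) = 7/8;  -(77/192)·log₂(7/8) = 0.0773
  (P=0,Q=2): P(P|Q) = (35/96)/(5/12) = 7/8;  -(35/96)·log₂(7/8) = 0.0702
  (P=1,Q=0): P(P|Q) = (1/96)/(1/8) = 1/12;  -(1/96)·log₂(1/12) = 0.0373
  (P=1,Q=1): P(P|Q) = (11/288)/(11/24) = 1/12;  -(11/288)·log₂(1/12) = 0.1369
  (P=1,Q=2): P(P|Q) = (5/144)/(5/12) = 1/12;  -(5/144)·log₂(1/12) = 0.1245
  (P=2,Q=0): P(P|Q) = (1/192)/(1/8) = 1/24;  -(1/192)·log₂(1/24) = 0.0239
  (P=2,Q=1): P(P|Q) = (11/576)/(11/24) = 1/24;  -(11/576)·log₂(1/24) = 0.0876
  (P=2,Q=2): P(P|Q) = (5/288)/(5/12) = 1/24;  -(5/288)·log₂(1/24) = 0.0796
H(P|Q) = 0.0211 + 0.0773 + 0.0702 + 0.0373 + 0.1369 + 0.1245 + 0.0239 + 0.0876 + 0.0796
  = 0.6584 bits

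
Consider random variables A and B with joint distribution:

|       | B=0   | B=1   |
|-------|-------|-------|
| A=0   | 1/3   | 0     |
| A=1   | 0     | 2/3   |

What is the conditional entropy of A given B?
Marginal P(B) (column sums):
  P(B=0) = 1/3 + 0 = 1/3
  P(B=1) = 0 + 2/3 = 2/3

H(A|B) = -Σ P(A,B)·log₂ P(A|B), where P(A|B) = P(A,B) / P(B)
  (cells with P(A,B) = 0 contribute 0)
  (A=0,B=0): P(A|B) = (1/3)/(1/3) = 1;  -(1/3)·log₂(1) = 0.0000
  (A=1,B=1): P(A|B) = (2/3)/(2/3) = 1;  -(2/3)·log₂(1) = 0.0000
H(A|B) = 0.0000 + 0.0000
  = 0.0000 bits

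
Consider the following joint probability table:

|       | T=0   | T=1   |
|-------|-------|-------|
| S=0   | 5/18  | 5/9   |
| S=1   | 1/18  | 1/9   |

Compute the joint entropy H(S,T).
H(S,T) = -Σ P(S,T) log₂ P(S,T), summed over the non-zero cells:
H(S,T) = -[(5/18)·log₂(5/18) + (5/9)·log₂(5/9) + (1/18)·log₂(1/18) + (1/9)·log₂(1/9)]
  = 0.5133 + 0.4711 + 0.2317 + 0.3522
  = 1.5683 bits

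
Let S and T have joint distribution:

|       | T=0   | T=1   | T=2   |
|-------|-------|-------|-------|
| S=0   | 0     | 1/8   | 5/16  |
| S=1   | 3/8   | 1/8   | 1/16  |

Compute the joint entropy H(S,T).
H(S,T) = -Σ P(S,T) log₂ P(S,T), summed over the non-zero cells:
H(S,T) = -[(1/8)·log₂(1/8) + (5/16)·log₂(5/16) + (3/8)·log₂(3/8) + (1/8)·log₂(1/8) + (1/16)·log₂(1/16)]
  = 0.3750 + 0.5244 + 0.5306 + 0.3750 + 0.2500
  = 2.0550 bits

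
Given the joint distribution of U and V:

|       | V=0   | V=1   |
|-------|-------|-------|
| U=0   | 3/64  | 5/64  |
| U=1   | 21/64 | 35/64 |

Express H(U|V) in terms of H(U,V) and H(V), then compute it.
H(U|V) = H(U,V) - H(V)

Marginal P(V) (column sums):
  P(V=0) = 3/64 + 21/64 = 3/8
  P(V=1) = 5/64 + 35/64 = 5/8

H(U,V) = -[(3/64)·log₂(3/64) + (5/64)·log₂(5/64) + (21/64)·log₂(21/64) + (35/64)·log₂(35/64)]
  = 0.2070 + 0.2873 + 0.5275 + 0.4762
  = 1.4980 bits
H(V) = -[(3/8)·log₂(3/8) + (5/8)·log₂(5/8)]
  = 0.5306 + 0.4238
  = 0.9544 bits

H(U|V) = 1.4980 - 0.9544 = 0.5436 bits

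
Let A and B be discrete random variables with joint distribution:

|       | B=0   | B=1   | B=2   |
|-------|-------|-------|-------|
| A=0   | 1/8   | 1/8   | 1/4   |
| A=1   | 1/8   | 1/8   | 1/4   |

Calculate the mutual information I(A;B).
Marginal P(A) (row sums):
  P(A=0) = 1/8 + 1/8 + 1/4 = 1/2
  P(A=1) = 1/8 + 1/8 + 1/4 = 1/2
Marginal P(B) (column sums):
  P(B=0) = 1/8 + 1/8 = 1/4
  P(B=1) = 1/8 + 1/8 = 1/4
  P(B=2) = 1/4 + 1/4 = 1/2

H(A) = -[(1/2)·log₂(1/2) + (1/2)·log₂(1/2)]
  = 0.5000 + 0.5000
  = 1.0000 bits
H(B) = -[(1/4)·log₂(1/4) + (1/4)·log₂(1/4) + (1/2)·log₂(1/2)]
  = 0.5000 + 0.5000 + 0.5000
  = 1.5000 bits
H(A,B) = -[(1/8)·log₂(1/8) + (1/8)·log₂(1/8) + (1/4)·log₂(1/4) + (1/8)·log₂(1/8) + (1/8)·log₂(1/8) + (1/4)·log₂(1/4)]
  = 0.3750 + 0.3750 + 0.5000 + 0.3750 + 0.3750 + 0.5000
  = 2.5000 bits

I(A;B) = H(A) + H(B) - H(A,B)
  = 1.0000 + 1.5000 - 2.5000
  = 0.0000 bits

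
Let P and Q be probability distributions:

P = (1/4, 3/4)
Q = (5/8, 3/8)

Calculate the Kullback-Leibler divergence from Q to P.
D(P||Q) = Σ P(i) log₂(P(i)/Q(i))
  i=0: (1/4) × log₂((1/4)/(5/8)) = (1/4) × log₂(2/5) = -0.3305
  i=1: (3/4) × log₂((3/4)/(3/8)) = (3/4) × log₂(2) = 0.7500
D(P||Q) = -0.3305 + 0.7500
  = 0.4195 bits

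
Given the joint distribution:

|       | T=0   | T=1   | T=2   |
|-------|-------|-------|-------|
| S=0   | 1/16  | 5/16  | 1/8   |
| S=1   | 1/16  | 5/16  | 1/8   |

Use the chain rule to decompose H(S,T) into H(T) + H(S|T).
By the chain rule: H(S,T) = H(T) + H(S|T)

Marginal P(T) (column sums):
  P(T=0) = 1/16 + 1/16 = 1/8
  P(T=1) = 5/16 + 5/16 = 5/8
  P(T=2) = 1/8 + 1/8 = 1/4
H(T) = -[(1/8)·log₂(1/8) + (5/8)·log₂(5/8) + (1/4)·log₂(1/4)]
  = 0.3750 + 0.4238 + 0.5000
  = 1.2988 bits
H(S|T) = -Σ P(S,T)·log₂ P(S|T), where P(S|T) = P(S,T) / P(T)
  (S=0,T=0): P(S|T) = (1/16)/(1/8) = 1/2;  -(1/16)·log₂(1/2) = 0.0625
  (S=0,T=1): P(S|T) = (5/16)/(5/8) = 1/2;  -(5/16)·log₂(1/2) = 0.3125
  (S=0,T=2): P(S|T) = (1/8)/(1/4) = 1/2;  -(1/8)·log₂(1/2) = 0.1250
  (S=1,T=0): P(S|T) = (1/16)/(1/8) = 1/2;  -(1/16)·log₂(1/2) = 0.0625
  (S=1,T=1): P(S|T) = (5/16)/(5/8) = 1/2;  -(5/16)·log₂(1/2) = 0.3125
  (S=1,T=2): P(S|T) = (1/8)/(1/4) = 1/2;  -(1/8)·log₂(1/2) = 0.1250
H(S|T) = 0.0625 + 0.3125 + 0.1250 + 0.0625 + 0.3125 + 0.1250
  = 1.0000 bits

H(S,T) = H(T) + H(S|T) = 1.2988 + 1.0000 = 2.2988 bits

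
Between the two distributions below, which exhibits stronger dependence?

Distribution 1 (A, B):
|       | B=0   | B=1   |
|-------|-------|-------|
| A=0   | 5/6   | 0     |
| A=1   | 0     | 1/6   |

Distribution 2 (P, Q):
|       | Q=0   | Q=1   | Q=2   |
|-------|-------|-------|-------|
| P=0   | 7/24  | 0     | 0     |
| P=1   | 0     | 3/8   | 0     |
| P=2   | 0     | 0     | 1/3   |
Distribution 1 (A, B):
Marginal P(A) (row sums):
  P(A=0) = 5/6 + 0 = 5/6
  P(A=1) = 0 + 1/6 = 1/6
Marginal P(B) (column sums):
  P(B=0) = 5/6 + 0 = 5/6
  P(B=1) = 0 + 1/6 = 1/6

H(A) = -[(5/6)·log₂(5/6) + (1/6)·log₂(1/6)]
  = 0.2192 + 0.4308
  = 0.6500 bits
H(B) = -[(5/6)·log₂(5/6) + (1/6)·log₂(1/6)]
  = 0.2192 + 0.4308
  = 0.6500 bits
H(A,B) = -[(5/6)·log₂(5/6) + (1/6)·log₂(1/6)]
  = 0.2192 + 0.4308
  = 0.6500 bits

I(A;B) = H(A) + H(B) - H(A,B)
  = 0.6500 + 0.6500 - 0.6500
  = 0.6500 bits

Distribution 2 (P, Q):
Marginal P(P) (row sums):
  P(P=0) = 7/24 + 0 + 0 = 7/24
  P(P=1) = 0 + 3/8 + 0 = 3/8
  P(P=2) = 0 + 0 + 1/3 = 1/3
Marginal P(Q) (column sums):
  P(Q=0) = 7/24 + 0 + 0 = 7/24
  P(Q=1) = 0 + 3/8 + 0 = 3/8
  P(Q=2) = 0 + 0 + 1/3 = 1/3

H(P) = -[(7/24)·log₂(7/24) + (3/8)·log₂(3/8) + (1/3)·log₂(1/3)]
  = 0.5185 + 0.5306 + 0.5283
  = 1.5774 bits
H(Q) = -[(7/24)·log₂(7/24) + (3/8)·log₂(3/8) + (1/3)·log₂(1/3)]
  = 0.5185 + 0.5306 + 0.5283
  = 1.5774 bits
H(P,Q) = -[(7/24)·log₂(7/24) + (3/8)·log₂(3/8) + (1/3)·log₂(1/3)]
  = 0.5185 + 0.5306 + 0.5283
  = 1.5774 bits

I(P;Q) = H(P) + H(Q) - H(P,Q)
  = 1.5774 + 1.5774 - 1.5774
  = 1.5774 bits

I(P;Q) = 1.5774 bits > I(A;B) = 0.6500 bits, so (P, Q) has the higher mutual information (stronger dependence).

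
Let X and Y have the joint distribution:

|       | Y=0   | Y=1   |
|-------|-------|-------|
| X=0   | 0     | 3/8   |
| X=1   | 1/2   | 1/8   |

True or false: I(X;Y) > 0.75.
Marginal P(X) (row sums):
  P(X=0) = 0 + 3/8 = 3/8
  P(X=1) = 1/2 + 1/8 = 5/8
Marginal P(Y) (column sums):
  P(Y=0) = 0 + 1/2 = 1/2
  P(Y=1) = 3/8 + 1/8 = 1/2

H(X) = -[(3/8)·log₂(3/8) + (5/8)·log₂(5/8)]
  = 0.5306 + 0.4238
  = 0.9544 bits
H(Y) = -[(1/2)·log₂(1/2) + (1/2)·log₂(1/2)]
  = 0.5000 + 0.5000
  = 1.0000 bits
H(X,Y) = -[(3/8)·log₂(3/8) + (1/2)·log₂(1/2) + (1/8)·log₂(1/8)]
  = 0.5306 + 0.5000 + 0.3750
  = 1.4056 bits

I(X;Y) = H(X) + H(Y) - H(X,Y)
  = 0.9544 + 1.0000 - 1.4056
  = 0.5488 bits

False. I(X;Y) = 0.5488 bits, which is ≤ 0.75 bits.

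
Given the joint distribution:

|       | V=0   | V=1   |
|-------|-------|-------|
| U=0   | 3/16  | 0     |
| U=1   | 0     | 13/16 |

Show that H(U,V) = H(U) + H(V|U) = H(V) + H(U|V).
Marginal P(U) (row sums):
  P(U=0) = 3/16 + 0 = 3/16
  P(U=1) = 0 + 13/16 = 13/16
Marginal P(V) (column sums):
  P(V=0) = 3/16 + 0 = 3/16
  P(V=1) = 0 + 13/16 = 13/16

Decomposition 1: H(U) + H(V|U)
H(U) = -[(3/16)·log₂(3/16) + (13/16)·log₂(13/16)]
  = 0.4528 + 0.2434
  = 0.6962 bits
H(V|U) = -Σ P(U,V)·log₂ P(V|U), where P(V|U) = P(U,V) / P(U)
  (cells with P(U,V) = 0 contribute 0)
  (U=0,V=0): P(V|U) = (3/16)/(3/16) = 1;  -(3/16)·log₂(1) = 0.0000
  (U=1,V=1): P(V|U) = (13/16)/(13/16) = 1;  -(13/16)·log₂(1) = 0.0000
H(V|U) = 0.0000 + 0.0000
  = 0.0000 bits
H(U) + H(V|U) = 0.6962 + 0.0000 = 0.6962 bits

Decomposition 2: H(V) + H(U|V)
H(V) = -[(3/16)·log₂(3/16) + (13/16)·log₂(13/16)]
  = 0.4528 + 0.2434
  = 0.6962 bits
H(U|V) = -Σ P(U,V)·log₂ P(U|V), where P(U|V) = P(U,V) / P(V)
  (cells with P(U,V) = 0 contribute 0)
  (U=0,V=0): P(U|V) = (3/16)/(3/16) = 1;  -(3/16)·log₂(1) = 0.0000
  (U=1,V=1): P(U|V) = (13/16)/(13/16) = 1;  -(13/16)·log₂(1) = 0.0000
H(U|V) = 0.0000 + 0.0000
  = 0.0000 bits
H(V) + H(U|V) = 0.6962 + 0.0000 = 0.6962 bits

Direct computation of the joint entropy:
H(U,V) = -[(3/16)·log₂(3/16) + (13/16)·log₂(13/16)]
  = 0.4528 + 0.2434
  = 0.6962 bits

All three agree: H(U,V) = 0.6962 bits ✓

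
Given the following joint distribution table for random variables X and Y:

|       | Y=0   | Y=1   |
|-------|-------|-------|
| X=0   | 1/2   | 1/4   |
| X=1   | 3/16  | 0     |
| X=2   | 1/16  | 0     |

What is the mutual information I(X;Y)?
Marginal P(X) (row sums):
  P(X=0) = 1/2 + 1/4 = 3/4
  P(X=1) = 3/16 + 0 = 3/16
  P(X=2) = 1/16 + 0 = 1/16
Marginal P(Y) (column sums):
  P(Y=0) = 1/2 + 3/16 + 1/16 = 3/4
  P(Y=1) = 1/4 + 0 + 0 = 1/4

H(X) = -[(3/4)·log₂(3/4) + (3/16)·log₂(3/16) + (1/16)·log₂(1/16)]
  = 0.3113 + 0.4528 + 0.2500
  = 1.0141 bits
H(Y) = -[(3/4)·log₂(3/4) + (1/4)·log₂(1/4)]
  = 0.3113 + 0.5000
  = 0.8113 bits
H(X,Y) = -[(1/2)·log₂(1/2) + (1/4)·log₂(1/4) + (3/16)·log₂(3/16) + (1/16)·log₂(1/16)]
  = 0.5000 + 0.5000 + 0.4528 + 0.2500
  = 1.7028 bits

I(X;Y) = H(X) + H(Y) - H(X,Y)
  = 1.0141 + 0.8113 - 1.7028
  = 0.1226 bits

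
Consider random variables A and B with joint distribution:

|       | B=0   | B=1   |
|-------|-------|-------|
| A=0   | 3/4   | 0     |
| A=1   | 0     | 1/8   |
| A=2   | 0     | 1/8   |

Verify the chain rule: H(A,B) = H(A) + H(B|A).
Left side:
H(A,B) = -[(3/4)·log₂(3/4) + (1/8)·log₂(1/8) + (1/8)·log₂(1/8)]
  = 0.3113 + 0.3750 + 0.3750
  = 1.0613 bits

Right side:
Marginal P(A) (row sums):
  P(A=0) = 3/4 + 0 = 3/4
  P(A=1) = 0 + 1/8 = 1/8
  P(A=2) = 0 + 1/8 = 1/8
H(A) = -[(3/4)·log₂(3/4) + (1/8)·log₂(1/8) + (1/8)·log₂(1/8)]
  = 0.3113 + 0.3750 + 0.3750
  = 1.0613 bits
H(B|A) = -Σ P(A,B)·log₂ P(B|A), where P(B|A) = P(A,B) / P(A)
  (cells with P(A,B) = 0 contribute 0)
  (A=0,B=0): P(B|A) = (3/4)/(3/4) = 1;  -(3/4)·log₂(1) = 0.0000
  (A=1,B=1): P(B|A) = (1/8)/(1/8) = 1;  -(1/8)·log₂(1) = 0.0000
  (A=2,B=1): P(B|A) = (1/8)/(1/8) = 1;  -(1/8)·log₂(1) = 0.0000
H(B|A) = 0.0000 + 0.0000 + 0.0000
  = 0.0000 bits
H(A) + H(B|A) = 1.0613 + 0.0000 = 1.0613 bits

Both sides equal 1.0613 bits, so the chain rule holds ✓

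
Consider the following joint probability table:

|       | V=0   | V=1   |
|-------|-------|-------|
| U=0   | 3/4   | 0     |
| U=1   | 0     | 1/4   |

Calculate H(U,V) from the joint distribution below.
H(U,V) = -Σ P(U,V) log₂ P(U,V), summed over the non-zero cells:
H(U,V) = -[(3/4)·log₂(3/4) + (1/4)·log₂(1/4)]
  = 0.3113 + 0.5000
  = 0.8113 bits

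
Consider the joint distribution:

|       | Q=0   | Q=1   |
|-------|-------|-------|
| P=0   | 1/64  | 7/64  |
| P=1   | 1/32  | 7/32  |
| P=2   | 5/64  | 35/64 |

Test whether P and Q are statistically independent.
Marginal P(P) (row sums):
  P(P=0) = 1/64 + 7/64 = 1/8
  P(P=1) = 1/32 + 7/32 = 1/4
  P(P=2) = 5/64 + 35/64 = 5/8
Marginal P(Q) (column sums):
  P(Q=0) = 1/64 + 1/32 + 5/64 = 1/8
  P(Q=1) = 7/64 + 7/32 + 35/64 = 7/8

P and Q are independent iff P(P=i,Q=j) = P(P=i)·P(Q=j) for every cell.
  P(P=0)·P(Q=0) = 1/8 × 1/8 = 1/64 = P(P=0,Q=0) ✓
  P(P=0)·P(Q=1) = 1/8 × 7/8 = 7/64 = P(P=0,Q=1) ✓
  P(P=1)·P(Q=0) = 1/4 × 1/8 = 1/32 = P(P=1,Q=0) ✓
  P(P=1)·P(Q=1) = 1/4 × 7/8 = 7/32 = P(P=1,Q=1) ✓
  P(P=2)·P(Q=0) = 5/8 × 1/8 = 5/64 = P(P=2,Q=0) ✓
  P(P=2)·P(Q=1) = 5/8 × 7/8 = 35/64 = P(P=2,Q=1) ✓

Yes, P and Q are independent: every cell factors, so I(P;Q) = 0 bits.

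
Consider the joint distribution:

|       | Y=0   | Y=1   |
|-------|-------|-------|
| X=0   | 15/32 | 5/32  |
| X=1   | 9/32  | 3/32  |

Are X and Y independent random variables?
Marginal P(X) (row sums):
  P(X=0) = 15/32 + 5/32 = 5/8
  P(X=1) = 9/32 + 3/32 = 3/8
Marginal P(Y) (column sums):
  P(Y=0) = 15/32 + 9/32 = 3/4
  P(Y=1) = 5/32 + 3/32 = 1/4

X and Y are independent iff P(X=i,Y=j) = P(X=i)·P(Y=j) for every cell.
  P(X=0)·P(Y=0) = 5/8 × 3/4 = 15/32 = P(X=0,Y=0) ✓
  P(X=0)·P(Y=1) = 5/8 × 1/4 = 5/32 = P(X=0,Y=1) ✓
  P(X=1)·P(Y=0) = 3/8 × 3/4 = 9/32 = P(X=1,Y=0) ✓
  P(X=1)·P(Y=1) = 3/8 × 1/4 = 3/32 = P(X=1,Y=1) ✓

Yes, X and Y are independent: every cell factors, so I(X;Y) = 0 bits.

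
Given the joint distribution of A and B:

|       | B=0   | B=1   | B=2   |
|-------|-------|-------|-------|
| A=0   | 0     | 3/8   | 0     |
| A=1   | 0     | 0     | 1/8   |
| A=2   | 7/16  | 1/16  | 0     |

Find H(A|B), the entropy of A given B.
Marginal P(B) (column sums):
  P(B=0) = 0 + 0 + 7/16 = 7/16
  P(B=1) = 3/8 + 0 + 1/16 = 7/16
  P(B=2) = 0 + 1/8 + 0 = 1/8

H(A|B) = -Σ P(A,B)·log₂ P(A|B), where P(A|B) = P(A,B) / P(B)
  (cells with P(A,B) = 0 contribute 0)
  (A=0,B=1): P(A|B) = (3/8)/(7/16) = 6/7;  -(3/8)·log₂(6/7) = 0.0834
  (A=1,B=2): P(A|B) = (1/8)/(1/8) = 1;  -(1/8)·log₂(1) = 0.0000
  (A=2,B=0): P(A|B) = (7/16)/(7/16) = 1;  -(7/16)·log₂(1) = 0.0000
  (A=2,B=1): P(A|B) = (1/16)/(7/16) = 1/7;  -(1/16)·log₂(1/7) = 0.1755
H(A|B) = 0.0834 + 0.0000 + 0.0000 + 0.1755
  = 0.2589 bits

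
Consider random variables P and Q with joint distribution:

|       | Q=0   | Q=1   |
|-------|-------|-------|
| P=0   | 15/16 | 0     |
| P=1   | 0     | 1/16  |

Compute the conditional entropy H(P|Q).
Marginal P(Q) (column sums):
  P(Q=0) = 15/16 + 0 = 15/16
  P(Q=1) = 0 + 1/16 = 1/16

H(P|Q) = -Σ P(P,Q)·log₂ P(P|Q), where P(P|Q) = P(P,Q) / P(Q)
  (cells with P(P,Q) = 0 contribute 0)
  (P=0,Q=0): P(P|Q) = (15/16)/(15/16) = 1;  -(15/16)·log₂(1) = 0.0000
  (P=1,Q=1): P(P|Q) = (1/16)/(1/16) = 1;  -(1/16)·log₂(1) = 0.0000
H(P|Q) = 0.0000 + 0.0000
  = 0.0000 bits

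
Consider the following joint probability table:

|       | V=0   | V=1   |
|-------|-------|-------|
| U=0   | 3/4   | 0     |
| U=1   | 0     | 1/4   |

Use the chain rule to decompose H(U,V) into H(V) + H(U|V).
By the chain rule: H(U,V) = H(V) + H(U|V)

Marginal P(V) (column sums):
  P(V=0) = 3/4 + 0 = 3/4
  P(V=1) = 0 + 1/4 = 1/4
H(V) = -[(3/4)·log₂(3/4) + (1/4)·log₂(1/4)]
  = 0.3113 + 0.5000
  = 0.8113 bits
H(U|V) = -Σ P(U,V)·log₂ P(U|V), where P(U|V) = P(U,V) / P(V)
  (cells with P(U,V) = 0 contribute 0)
  (U=0,V=0): P(U|V) = (3/4)/(3/4) = 1;  -(3/4)·log₂(1) = 0.0000
  (U=1,V=1): P(U|V) = (1/4)/(1/4) = 1;  -(1/4)·log₂(1) = 0.0000
H(U|V) = 0.0000 + 0.0000
  = 0.0000 bits

H(U,V) = H(V) + H(U|V) = 0.8113 + 0.0000 = 0.8113 bits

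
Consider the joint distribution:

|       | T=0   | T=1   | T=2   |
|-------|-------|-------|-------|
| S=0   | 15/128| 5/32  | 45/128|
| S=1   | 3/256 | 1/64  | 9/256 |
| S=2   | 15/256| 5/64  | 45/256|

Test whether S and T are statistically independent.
Marginal P(S) (row sums):
  P(S=0) = 15/128 + 5/32 + 45/128 = 5/8
  P(S=1) = 3/256 + 1/64 + 9/256 = 1/16
  P(S=2) = 15/256 + 5/64 + 45/256 = 5/16
Marginal P(T) (column sums):
  P(T=0) = 15/128 + 3/256 + 15/256 = 3/16
  P(T=1) = 5/32 + 1/64 + 5/64 = 1/4
  P(T=2) = 45/128 + 9/256 + 45/256 = 9/16

S and T are independent iff P(S=i,T=j) = P(S=i)·P(T=j) for every cell.
  P(S=0)·P(T=0) = 5/8 × 3/16 = 15/128 = P(S=0,T=0) ✓
  P(S=0)·P(T=1) = 5/8 × 1/4 = 5/32 = P(S=0,T=1) ✓
  P(S=0)·P(T=2) = 5/8 × 9/16 = 45/128 = P(S=0,T=2) ✓
  P(S=1)·P(T=0) = 1/16 × 3/16 = 3/256 = P(S=1,T=0) ✓
  P(S=1)·P(T=1) = 1/16 × 1/4 = 1/64 = P(S=1,T=1) ✓
  P(S=1)·P(T=2) = 1/16 × 9/16 = 9/256 = P(S=1,T=2) ✓
  P(S=2)·P(T=0) = 5/16 × 3/16 = 15/256 = P(S=2,T=0) ✓
  P(S=2)·P(T=1) = 5/16 × 1/4 = 5/64 = P(S=2,T=1) ✓
  P(S=2)·P(T=2) = 5/16 × 9/16 = 45/256 = P(S=2,T=2) ✓

Yes, S and T are independent: every cell factors, so I(S;T) = 0 bits.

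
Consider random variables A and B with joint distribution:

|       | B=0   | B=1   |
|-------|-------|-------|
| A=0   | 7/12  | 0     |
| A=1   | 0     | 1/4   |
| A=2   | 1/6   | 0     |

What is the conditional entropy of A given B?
Marginal P(B) (column sums):
  P(B=0) = 7/12 + 0 + 1/6 = 3/4
  P(B=1) = 0 + 1/4 + 0 = 1/4

H(A|B) = -Σ P(A,B)·log₂ P(A|B), where P(A|B) = P(A,B) / P(B)
  (cells with P(A,B) = 0 contribute 0)
  (A=0,B=0): P(A|B) = (7/12)/(3/4) = 7/9;  -(7/12)·log₂(7/9) = 0.2115
  (A=1,B=1): P(A|B) = (1/4)/(1/4) = 1;  -(1/4)·log₂(1) = 0.0000
  (A=2,B=0): P(A|B) = (1/6)/(3/4) = 2/9;  -(1/6)·log₂(2/9) = 0.3617
H(A|B) = 0.2115 + 0.0000 + 0.3617
  = 0.5732 bits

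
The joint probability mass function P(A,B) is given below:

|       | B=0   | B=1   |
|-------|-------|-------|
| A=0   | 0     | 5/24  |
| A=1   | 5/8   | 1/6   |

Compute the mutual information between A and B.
Marginal P(A) (row sums):
  P(A=0) = 0 + 5/24 = 5/24
  P(A=1) = 5/8 + 1/6 = 19/24
Marginal P(B) (column sums):
  P(B=0) = 0 + 5/8 = 5/8
  P(B=1) = 5/24 + 1/6 = 3/8

H(A) = -[(5/24)·log₂(5/24) + (19/24)·log₂(19/24)]
  = 0.4715 + 0.2668
  = 0.7383 bits
H(B) = -[(5/8)·log₂(5/8) + (3/8)·log₂(3/8)]
  = 0.4238 + 0.5306
  = 0.9544 bits
H(A,B) = -[(5/24)·log₂(5/24) + (5/8)·log₂(5/8) + (1/6)·log₂(1/6)]
  = 0.4715 + 0.4238 + 0.4308
  = 1.3261 bits

I(A;B) = H(A) + H(B) - H(A,B)
  = 0.7383 + 0.9544 - 1.3261
  = 0.3666 bits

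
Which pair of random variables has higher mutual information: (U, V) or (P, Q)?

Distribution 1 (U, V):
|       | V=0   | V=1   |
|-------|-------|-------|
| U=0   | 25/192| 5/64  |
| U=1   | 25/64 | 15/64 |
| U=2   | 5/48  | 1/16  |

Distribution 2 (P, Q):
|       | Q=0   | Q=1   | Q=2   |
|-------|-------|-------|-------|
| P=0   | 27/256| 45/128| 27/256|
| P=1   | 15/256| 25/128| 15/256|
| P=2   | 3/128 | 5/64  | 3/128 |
Distribution 1 (U, V):
Marginal P(U) (row sums):
  P(U=0) = 25/192 + 5/64 = 5/24
  P(U=1) = 25/64 + 15/64 = 5/8
  P(U=2) = 5/48 + 1/16 = 1/6
Marginal P(V) (column sums):
  P(V=0) = 25/192 + 25/64 + 5/48 = 5/8
  P(V=1) = 5/64 + 15/64 + 1/16 = 3/8

H(U) = -[(5/24)·log₂(5/24) + (5/8)·log₂(5/8) + (1/6)·log₂(1/6)]
  = 0.4715 + 0.4238 + 0.4308
  = 1.3261 bits
H(V) = -[(5/8)·log₂(5/8) + (3/8)·log₂(3/8)]
  = 0.4238 + 0.5306
  = 0.9544 bits
H(U,V) = -[(25/192)·log₂(25/192) + (5/64)·log₂(5/64) + (25/64)·log₂(25/64) + (15/64)·log₂(15/64) + (5/48)·log₂(5/48) + (1/16)·log₂(1/16)]
  = 0.3830 + 0.2873 + 0.5297 + 0.4906 + 0.3399 + 0.2500
  = 2.2805 bits

I(U;V) = H(U) + H(V) - H(U,V)
  = 1.3261 + 0.9544 - 2.2805
  = 0.0000 bits

Distribution 2 (P, Q):
Marginal P(P) (row sums):
  P(P=0) = 27/256 + 45/128 + 27/256 = 9/16
  P(P=1) = 15/256 + 25/128 + 15/256 = 5/16
  P(P=2) = 3/128 + 5/64 + 3/128 = 1/8
Marginal P(Q) (column sums):
  P(Q=0) = 27/256 + 15/256 + 3/128 = 3/16
  P(Q=1) = 45/128 + 25/128 + 5/64 = 5/8
  P(Q=2) = 27/256 + 15/256 + 3/128 = 3/16

H(P) = -[(9/16)·log₂(9/16) + (5/16)·log₂(5/16) + (1/8)·log₂(1/8)]
  = 0.4669 + 0.5244 + 0.3750
  = 1.3663 bits
H(Q) = -[(3/16)·log₂(3/16) + (5/8)·log₂(5/8) + (3/16)·log₂(3/16)]
  = 0.4528 + 0.4238 + 0.4528
  = 1.3294 bits
H(P,Q) = -[(27/256)·log₂(27/256) + (45/128)·log₂(45/128) + (27/256)·log₂(27/256) + (15/256)·log₂(15/256) + (25/128)·log₂(25/128) + (15/256)·log₂(15/256) + (3/128)·log₂(3/128) + (5/64)·log₂(5/64) + (3/128)·log₂(3/128)]
  = 0.3423 + 0.5302 + 0.3423 + 0.2398 + 0.4602 + 0.2398 + 0.1269 + 0.2873 + 0.1269
  = 2.6957 bits

I(P;Q) = H(P) + H(Q) - H(P,Q)
  = 1.3663 + 1.3294 - 2.6957
  = 0.0000 bits

Both joint tables factor as the product of their marginals, so I(U;V) = I(P;Q) = 0 bits: neither is larger (both pairs are independent).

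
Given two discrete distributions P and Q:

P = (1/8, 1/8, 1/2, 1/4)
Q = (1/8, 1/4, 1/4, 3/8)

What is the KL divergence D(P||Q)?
D(P||Q) = Σ P(i) log₂(P(i)/Q(i))
  i=0: (1/8) × log₂((1/8)/(1/8)) = (1/8) × log₂(1) = 0.0000
  i=1: (1/8) × log₂((1/8)/(1/4)) = (1/8) × log₂(1/2) = -0.1250
  i=2: (1/2) × log₂((1/2)/(1/4)) = (1/2) × log₂(2) = 0.5000
  i=3: (1/4) × log₂((1/4)/(3/8)) = (1/4) × log₂(2/3) = -0.1462
D(P||Q) = 0.0000 - 0.1250 + 0.5000 - 0.1462
  = 0.2288 bits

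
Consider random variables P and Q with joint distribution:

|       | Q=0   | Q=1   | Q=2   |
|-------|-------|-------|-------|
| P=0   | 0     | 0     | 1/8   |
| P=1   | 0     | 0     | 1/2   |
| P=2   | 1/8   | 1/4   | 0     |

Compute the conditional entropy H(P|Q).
Marginal P(Q) (column sums):
  P(Q=0) = 0 + 0 + 1/8 = 1/8
  P(Q=1) = 0 + 0 + 1/4 = 1/4
  P(Q=2) = 1/8 + 1/2 + 0 = 5/8

H(P|Q) = -Σ P(P,Q)·log₂ P(P|Q), where P(P|Q) = P(P,Q) / P(Q)
  (cells with P(P,Q) = 0 contribute 0)
  (P=0,Q=2): P(P|Q) = (1/8)/(5/8) = 1/5;  -(1/8)·log₂(1/5) = 0.2902
  (P=1,Q=2): P(P|Q) = (1/2)/(5/8) = 4/5;  -(1/2)·log₂(4/5) = 0.1610
  (P=2,Q=0): P(P|Q) = (1/8)/(1/8) = 1;  -(1/8)·log₂(1) = 0.0000
  (P=2,Q=1): P(P|Q) = (1/4)/(1/4) = 1;  -(1/4)·log₂(1) = 0.0000
H(P|Q) = 0.2902 + 0.1610 + 0.0000 + 0.0000
  = 0.4512 bits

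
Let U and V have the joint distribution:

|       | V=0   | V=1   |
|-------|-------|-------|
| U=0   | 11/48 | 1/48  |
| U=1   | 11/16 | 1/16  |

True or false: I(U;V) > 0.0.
Marginal P(U) (row sums):
  P(U=0) = 11/48 + 1/48 = 1/4
  P(U=1) = 11/16 + 1/16 = 3/4
Marginal P(V) (column sums):
  P(V=0) = 11/48 + 11/16 = 11/12
  P(V=1) = 1/48 + 1/16 = 1/12

H(U) = -[(1/4)·log₂(1/4) + (3/4)·log₂(3/4)]
  = 0.5000 + 0.3113
  = 0.8113 bits
H(V) = -[(11/12)·log₂(11/12) + (1/12)·log₂(1/12)]
  = 0.1151 + 0.2987
  = 0.4138 bits
H(U,V) = -[(11/48)·log₂(11/48) + (1/48)·log₂(1/48) + (11/16)·log₂(11/16) + (1/16)·log₂(1/16)]
  = 0.4871 + 0.1164 + 0.3716 + 0.2500
  = 1.2251 bits

I(U;V) = H(U) + H(V) - H(U,V)
  = 0.8113 + 0.4138 - 1.2251
  = 0.0000 bits

False. I(U;V) = 0.0000 bits, which is ≤ 0.0 bits.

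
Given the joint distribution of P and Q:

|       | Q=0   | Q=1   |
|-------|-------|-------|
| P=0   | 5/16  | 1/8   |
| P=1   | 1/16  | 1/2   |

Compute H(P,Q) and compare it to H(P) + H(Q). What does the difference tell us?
Marginal P(P) (row sums):
  P(P=0) = 5/16 + 1/8 = 7/16
  P(P=1) = 1/16 + 1/2 = 9/16
Marginal P(Q) (column sums):
  P(Q=0) = 5/16 + 1/16 = 3/8
  P(Q=1) = 1/8 + 1/2 = 5/8

H(P,Q) = -[(5/16)·log₂(5/16) + (1/8)·log₂(1/8) + (1/16)·log₂(1/16) + (1/2)·log₂(1/2)]
  = 0.5244 + 0.3750 + 0.2500 + 0.5000
  = 1.6494 bits
H(P) = -[(7/16)·log₂(7/16) + (9/16)·log₂(9/16)]
  = 0.5218 + 0.4669
  = 0.9887 bits
H(Q) = -[(3/8)·log₂(3/8) + (5/8)·log₂(5/8)]
  = 0.5306 + 0.4238
  = 0.9544 bits

H(P) + H(Q) = 0.9887 + 0.9544 = 1.9431 bits
Difference: H(P) + H(Q) - H(P,Q) = 1.9431 - 1.6494 = 0.2937 bits = I(P;Q)

The difference is the mutual information; it is positive here, so P and Q are dependent (knowing one reduces uncertainty about the other by 0.2937 bits).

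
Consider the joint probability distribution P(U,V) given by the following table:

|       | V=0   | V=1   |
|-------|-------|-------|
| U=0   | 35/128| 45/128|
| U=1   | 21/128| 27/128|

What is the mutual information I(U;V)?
Marginal P(U) (row sums):
  P(U=0) = 35/128 + 45/128 = 5/8
  P(U=1) = 21/128 + 27/128 = 3/8
Marginal P(V) (column sums):
  P(V=0) = 35/128 + 21/128 = 7/16
  P(V=1) = 45/128 + 27/128 = 9/16

H(U) = -[(5/8)·log₂(5/8) + (3/8)·log₂(3/8)]
  = 0.4238 + 0.5306
  = 0.9544 bits
H(V) = -[(7/16)·log₂(7/16) + (9/16)·log₂(9/16)]
  = 0.5218 + 0.4669
  = 0.9887 bits
H(U,V) = -[(35/128)·log₂(35/128) + (45/128)·log₂(45/128) + (21/128)·log₂(21/128) + (27/128)·log₂(27/128)]
  = 0.5115 + 0.5302 + 0.4278 + 0.4736
  = 1.9431 bits

I(U;V) = H(U) + H(V) - H(U,V)
  = 0.9544 + 0.9887 - 1.9431
  = 0.0000 bits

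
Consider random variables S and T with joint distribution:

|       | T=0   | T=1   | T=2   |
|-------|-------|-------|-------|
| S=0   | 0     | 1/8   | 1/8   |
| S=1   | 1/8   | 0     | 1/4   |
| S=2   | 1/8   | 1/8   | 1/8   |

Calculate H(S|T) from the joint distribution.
Marginal P(T) (column sums):
  P(T=0) = 0 + 1/8 + 1/8 = 1/4
  P(T=1) = 1/8 + 0 + 1/8 = 1/4
  P(T=2) = 1/8 + 1/4 + 1/8 = 1/2

H(S|T) = -Σ P(S,T)·log₂ P(S|T), where P(S|T) = P(S,T) / P(T)
  (cells with P(S,T) = 0 contribute 0)
  (S=0,T=1): P(S|T) = (1/8)/(1/4) = 1/2;  -(1/8)·log₂(1/2) = 0.1250
  (S=0,T=2): P(S|T) = (1/8)/(1/2) = 1/4;  -(1/8)·log₂(1/4) = 0.2500
  (S=1,T=0): P(S|T) = (1/8)/(1/4) = 1/2;  -(1/8)·log₂(1/2) = 0.1250
  (S=1,T=2): P(S|T) = (1/4)/(1/2) = 1/2;  -(1/4)·log₂(1/2) = 0.2500
  (S=2,T=0): P(S|T) = (1/8)/(1/4) = 1/2;  -(1/8)·log₂(1/2) = 0.1250
  (S=2,T=1): P(S|T) = (1/8)/(1/4) = 1/2;  -(1/8)·log₂(1/2) = 0.1250
  (S=2,T=2): P(S|T) = (1/8)/(1/2) = 1/4;  -(1/8)·log₂(1/4) = 0.2500
H(S|T) = 0.1250 + 0.2500 + 0.1250 + 0.2500 + 0.1250 + 0.1250 + 0.2500
  = 1.2500 bits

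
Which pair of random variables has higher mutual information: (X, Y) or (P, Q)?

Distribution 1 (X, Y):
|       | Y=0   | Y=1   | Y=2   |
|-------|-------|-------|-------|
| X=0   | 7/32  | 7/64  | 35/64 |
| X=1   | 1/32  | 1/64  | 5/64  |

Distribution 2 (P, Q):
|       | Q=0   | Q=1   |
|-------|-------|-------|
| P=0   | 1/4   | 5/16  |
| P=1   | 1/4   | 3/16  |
Distribution 1 (X, Y):
Marginal P(X) (row sums):
  P(X=0) = 7/32 + 7/64 + 35/64 = 7/8
  P(X=1) = 1/32 + 1/64 + 5/64 = 1/8
Marginal P(Y) (column sums):
  P(Y=0) = 7/32 + 1/32 = 1/4
  P(Y=1) = 7/64 + 1/64 = 1/8
  P(Y=2) = 35/64 + 5/64 = 5/8

H(X) = -[(7/8)·log₂(7/8) + (1/8)·log₂(1/8)]
  = 0.1686 + 0.3750
  = 0.5436 bits
H(Y) = -[(1/4)·log₂(1/4) + (1/8)·log₂(1/8) + (5/8)·log₂(5/8)]
  = 0.5000 + 0.3750 + 0.4238
  = 1.2988 bits
H(X,Y) = -[(7/32)·log₂(7/32) + (7/64)·log₂(7/64) + (35/64)·log₂(35/64) + (1/32)·log₂(1/32) + (1/64)·log₂(1/64) + (5/64)·log₂(5/64)]
  = 0.4796 + 0.3492 + 0.4762 + 0.1563 + 0.0938 + 0.2873
  = 1.8424 bits

I(X;Y) = H(X) + H(Y) - H(X,Y)
  = 0.5436 + 1.2988 - 1.8424
  = 0.0000 bits

Distribution 2 (P, Q):
Marginal P(P) (row sums):
  P(P=0) = 1/4 + 5/16 = 9/16
  P(P=1) = 1/4 + 3/16 = 7/16
Marginal P(Q) (column sums):
  P(Q=0) = 1/4 + 1/4 = 1/2
  P(Q=1) = 5/16 + 3/16 = 1/2

H(P) = -[(9/16)·log₂(9/16) + (7/16)·log₂(7/16)]
  = 0.4669 + 0.5218
  = 0.9887 bits
H(Q) = -[(1/2)·log₂(1/2) + (1/2)·log₂(1/2)]
  = 0.5000 + 0.5000
  = 1.0000 bits
H(P,Q) = -[(1/4)·log₂(1/4) + (5/16)·log₂(5/16) + (1/4)·log₂(1/4) + (3/16)·log₂(3/16)]
  = 0.5000 + 0.5244 + 0.5000 + 0.4528
  = 1.9772 bits

I(P;Q) = H(P) + H(Q) - H(P,Q)
  = 0.9887 + 1.0000 - 1.9772
  = 0.0115 bits

I(P;Q) = 0.0115 bits > I(X;Y) = 0.0000 bits, so (P, Q) has the higher mutual information (stronger dependence).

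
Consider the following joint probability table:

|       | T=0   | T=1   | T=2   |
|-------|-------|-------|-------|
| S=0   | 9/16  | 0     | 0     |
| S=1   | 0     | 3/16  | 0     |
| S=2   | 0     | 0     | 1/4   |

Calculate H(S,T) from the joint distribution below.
H(S,T) = -Σ P(S,T) log₂ P(S,T), summed over the non-zero cells:
H(S,T) = -[(9/16)·log₂(9/16) + (3/16)·log₂(3/16) + (1/4)·log₂(1/4)]
  = 0.4669 + 0.4528 + 0.5000
  = 1.4197 bits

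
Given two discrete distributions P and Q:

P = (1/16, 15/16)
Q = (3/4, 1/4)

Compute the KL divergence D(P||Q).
D(P||Q) = Σ P(i) log₂(P(i)/Q(i))
  i=0: (1/16) × log₂((1/16)/(3/4)) = (1/16) × log₂(1/12) = -0.2241
  i=1: (15/16) × log₂((15/16)/(1/4)) = (15/16) × log₂(15/4) = 1.7877
D(P||Q) = -0.2241 + 1.7877
  = 1.5636 bits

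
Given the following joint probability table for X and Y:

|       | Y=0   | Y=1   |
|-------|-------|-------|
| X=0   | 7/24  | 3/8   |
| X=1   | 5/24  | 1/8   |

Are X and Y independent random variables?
Marginal P(X) (row sums):
  P(X=0) = 7/24 + 3/8 = 2/3
  P(X=1) = 5/24 + 1/8 = 1/3
Marginal P(Y) (column sums):
  P(Y=0) = 7/24 + 5/24 = 1/2
  P(Y=1) = 3/8 + 1/8 = 1/2

X and Y are independent iff P(X=i,Y=j) = P(X=i)·P(Y=j) for every cell.
  P(X=0)·P(Y=0) = 2/3 × 1/2 = 1/3, but P(X=0,Y=0) = 7/24 ✗

No, X and Y are not independent. Quantitatively, I(X;Y) > 0:

H(X) = -[(2/3)·log₂(2/3) + (1/3)·log₂(1/3)]
  = 0.3900 + 0.5283
  = 0.9183 bits
H(Y) = -[(1/2)·log₂(1/2) + (1/2)·log₂(1/2)]
  = 0.5000 + 0.5000
  = 1.0000 bits
H(X,Y) = -[(7/24)·log₂(7/24) + (3/8)·log₂(3/8) + (5/24)·log₂(5/24) + (1/8)·log₂(1/8)]
  = 0.5185 + 0.5306 + 0.4715 + 0.3750
  = 1.8956 bits
I(X;Y) = H(X) + H(Y) - H(X,Y) = 0.9183 + 1.0000 - 1.8956 = 0.0227 bits > 0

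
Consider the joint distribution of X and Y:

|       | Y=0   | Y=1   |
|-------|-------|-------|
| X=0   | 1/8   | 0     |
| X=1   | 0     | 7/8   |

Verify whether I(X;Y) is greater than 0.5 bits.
Marginal P(X) (row sums):
  P(X=0) = 1/8 + 0 = 1/8
  P(X=1) = 0 + 7/8 = 7/8
Marginal P(Y) (column sums):
  P(Y=0) = 1/8 + 0 = 1/8
  P(Y=1) = 0 + 7/8 = 7/8

H(X) = -[(1/8)·log₂(1/8) + (7/8)·log₂(7/8)]
  = 0.3750 + 0.1686
  = 0.5436 bits
H(Y) = -[(1/8)·log₂(1/8) + (7/8)·log₂(7/8)]
  = 0.3750 + 0.1686
  = 0.5436 bits
H(X,Y) = -[(1/8)·log₂(1/8) + (7/8)·log₂(7/8)]
  = 0.3750 + 0.1686
  = 0.5436 bits

I(X;Y) = H(X) + H(Y) - H(X,Y)
  = 0.5436 + 0.5436 - 0.5436
  = 0.5436 bits

Yes. I(X;Y) = 0.5436 bits, which is > 0.5 bits.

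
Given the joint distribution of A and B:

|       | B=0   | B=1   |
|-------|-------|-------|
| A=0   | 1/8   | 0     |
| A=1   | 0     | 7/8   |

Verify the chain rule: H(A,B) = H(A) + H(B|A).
Left side:
H(A,B) = -[(1/8)·log₂(1/8) + (7/8)·log₂(7/8)]
  = 0.3750 + 0.1686
  = 0.5436 bits

Right side:
Marginal P(A) (row sums):
  P(A=0) = 1/8 + 0 = 1/8
  P(A=1) = 0 + 7/8 = 7/8
H(A) = -[(1/8)·log₂(1/8) + (7/8)·log₂(7/8)]
  = 0.3750 + 0.1686
  = 0.5436 bits
H(B|A) = -Σ P(A,B)·log₂ P(B|A), where P(B|A) = P(A,B) / P(A)
  (cells with P(A,B) = 0 contribute 0)
  (A=0,B=0): P(B|A) = (1/8)/(1/8) = 1;  -(1/8)·log₂(1) = 0.0000
  (A=1,B=1): P(B|A) = (7/8)/(7/8) = 1;  -(7/8)·log₂(1) = 0.0000
H(B|A) = 0.0000 + 0.0000
  = 0.0000 bits
H(A) + H(B|A) = 0.5436 + 0.0000 = 0.5436 bits

Both sides equal 0.5436 bits, so the chain rule holds ✓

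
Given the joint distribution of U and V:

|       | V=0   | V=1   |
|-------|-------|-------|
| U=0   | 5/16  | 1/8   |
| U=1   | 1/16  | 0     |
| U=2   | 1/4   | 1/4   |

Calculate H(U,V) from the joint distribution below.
H(U,V) = -Σ P(U,V) log₂ P(U,V), summed over the non-zero cells:
H(U,V) = -[(5/16)·log₂(5/16) + (1/8)·log₂(1/8) + (1/16)·log₂(1/16) + (1/4)·log₂(1/4) + (1/4)·log₂(1/4)]
  = 0.5244 + 0.3750 + 0.2500 + 0.5000 + 0.5000
  = 2.1494 bits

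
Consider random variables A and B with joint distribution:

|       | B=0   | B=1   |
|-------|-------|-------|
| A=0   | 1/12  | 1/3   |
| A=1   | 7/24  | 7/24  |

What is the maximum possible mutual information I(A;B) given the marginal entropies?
The upper bound on mutual information is I(A;B) ≤ min(H(A), H(B)).

Marginal P(A) (row sums):
  P(A=0) = 1/12 + 1/3 = 5/12
  P(A=1) = 7/24 + 7/24 = 7/12
Marginal P(B) (column sums):
  P(B=0) = 1/12 + 7/24 = 3/8
  P(B=1) = 1/3 + 7/24 = 5/8

H(A) = -[(5/12)·log₂(5/12) + (7/12)·log₂(7/12)]
  = 0.5263 + 0.4536
  = 0.9799 bits
H(B) = -[(3/8)·log₂(3/8) + (5/8)·log₂(5/8)]
  = 0.5306 + 0.4238
  = 0.9544 bits

Maximum possible I(A;B) = min(0.9799, 0.9544) = 0.9544 bits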